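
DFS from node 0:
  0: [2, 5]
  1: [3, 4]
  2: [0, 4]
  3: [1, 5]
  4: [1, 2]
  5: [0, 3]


Visit 0, push [5, 2]
Visit 2, push [4]
Visit 4, push [1]
Visit 1, push [3]
Visit 3, push [5]
Visit 5, push []

DFS order: [0, 2, 4, 1, 3, 5]


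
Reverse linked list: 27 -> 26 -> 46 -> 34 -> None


Step 1: curr=27, set curr.next=prev(None) | reversed so far: 27
Step 2: curr=26, set curr.next=prev(27) | reversed so far: 26 -> 27
Step 3: curr=46, set curr.next=prev(26) | reversed so far: 46 -> 26 -> 27
Step 4: curr=34, set curr.next=prev(46) | reversed so far: 34 -> 46 -> 26 -> 27

34 -> 46 -> 26 -> 27 -> None


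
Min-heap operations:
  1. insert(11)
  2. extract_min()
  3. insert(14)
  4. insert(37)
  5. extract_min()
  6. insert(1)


insert(11) -> [11]
extract_min()->11, []
insert(14) -> [14]
insert(37) -> [14, 37]
extract_min()->14, [37]
insert(1) -> [1, 37]

Final heap: [1, 37]


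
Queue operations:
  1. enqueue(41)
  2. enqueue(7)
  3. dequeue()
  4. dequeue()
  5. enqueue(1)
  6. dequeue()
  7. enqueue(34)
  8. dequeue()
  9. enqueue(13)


enqueue(41) -> [41]
enqueue(7) -> [41, 7]
dequeue()->41, [7]
dequeue()->7, []
enqueue(1) -> [1]
dequeue()->1, []
enqueue(34) -> [34]
dequeue()->34, []
enqueue(13) -> [13]

Final queue: [13]


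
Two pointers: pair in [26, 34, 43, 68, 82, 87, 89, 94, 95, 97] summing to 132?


lo=0(26)+hi=9(97)=123
lo=1(34)+hi=9(97)=131
lo=2(43)+hi=9(97)=140
lo=2(43)+hi=8(95)=138
lo=2(43)+hi=7(94)=137
lo=2(43)+hi=6(89)=132

Yes: 43+89=132


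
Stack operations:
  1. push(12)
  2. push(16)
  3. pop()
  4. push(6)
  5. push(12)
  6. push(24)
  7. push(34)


push(12) -> [12]
push(16) -> [12, 16]
pop()->16, [12]
push(6) -> [12, 6]
push(12) -> [12, 6, 12]
push(24) -> [12, 6, 12, 24]
push(34) -> [12, 6, 12, 24, 34]

Final stack: [12, 6, 12, 24, 34]


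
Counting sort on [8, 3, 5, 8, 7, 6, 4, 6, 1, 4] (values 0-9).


Input: [8, 3, 5, 8, 7, 6, 4, 6, 1, 4]
Counts: [0, 1, 0, 1, 2, 1, 2, 1, 2, 0]

Sorted: [1, 3, 4, 4, 5, 6, 6, 7, 8, 8]


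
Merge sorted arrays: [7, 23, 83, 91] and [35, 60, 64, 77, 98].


Take 7 from A
Take 23 from A
Take 35 from B
Take 60 from B
Take 64 from B
Take 77 from B
Take 83 from A
Take 91 from A

Merged: [7, 23, 35, 60, 64, 77, 83, 91, 98]


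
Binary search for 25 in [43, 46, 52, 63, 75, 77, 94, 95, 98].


Step 1: lo=0, hi=8, mid=4, val=75
Step 2: lo=0, hi=3, mid=1, val=46
Step 3: lo=0, hi=0, mid=0, val=43

Not found


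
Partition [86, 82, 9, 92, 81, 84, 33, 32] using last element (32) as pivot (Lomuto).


Pivot: 32
  9 <= 32: swap -> [9, 82, 86, 92, 81, 84, 33, 32]
Place pivot at 1: [9, 32, 86, 92, 81, 84, 33, 82]

Partitioned: [9, 32, 86, 92, 81, 84, 33, 82]


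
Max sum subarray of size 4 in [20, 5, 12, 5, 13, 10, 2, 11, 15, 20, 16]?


[0:4]: 42
[1:5]: 35
[2:6]: 40
[3:7]: 30
[4:8]: 36
[5:9]: 38
[6:10]: 48
[7:11]: 62

Max: 62 at [7:11]


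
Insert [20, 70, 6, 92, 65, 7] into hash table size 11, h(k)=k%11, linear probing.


Insert 20: h=9 -> slot 9
Insert 70: h=4 -> slot 4
Insert 6: h=6 -> slot 6
Insert 92: h=4, 1 probes -> slot 5
Insert 65: h=10 -> slot 10
Insert 7: h=7 -> slot 7

Table: [None, None, None, None, 70, 92, 6, 7, None, 20, 65]


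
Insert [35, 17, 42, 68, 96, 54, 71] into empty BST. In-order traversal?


Insert 35: root
Insert 17: L from 35
Insert 42: R from 35
Insert 68: R from 35 -> R from 42
Insert 96: R from 35 -> R from 42 -> R from 68
Insert 54: R from 35 -> R from 42 -> L from 68
Insert 71: R from 35 -> R from 42 -> R from 68 -> L from 96

In-order: [17, 35, 42, 54, 68, 71, 96]


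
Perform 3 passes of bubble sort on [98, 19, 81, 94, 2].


Initial: [98, 19, 81, 94, 2]
Pass 1: [19, 81, 94, 2, 98] (4 swaps)
Pass 2: [19, 81, 2, 94, 98] (1 swaps)
Pass 3: [19, 2, 81, 94, 98] (1 swaps)

After 3 passes: [19, 2, 81, 94, 98]


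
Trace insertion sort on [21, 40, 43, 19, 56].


Initial: [21, 40, 43, 19, 56]
Insert 40: [21, 40, 43, 19, 56]
Insert 43: [21, 40, 43, 19, 56]
Insert 19: [19, 21, 40, 43, 56]
Insert 56: [19, 21, 40, 43, 56]

Sorted: [19, 21, 40, 43, 56]


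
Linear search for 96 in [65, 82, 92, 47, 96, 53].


i=0: 65!=96
i=1: 82!=96
i=2: 92!=96
i=3: 47!=96
i=4: 96==96 found!

Found at 4, 5 comps


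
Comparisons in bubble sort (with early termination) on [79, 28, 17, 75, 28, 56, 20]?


Algorithm: bubble sort (with early termination)
Input: [79, 28, 17, 75, 28, 56, 20]
Sorted: [17, 20, 28, 28, 56, 75, 79]

21


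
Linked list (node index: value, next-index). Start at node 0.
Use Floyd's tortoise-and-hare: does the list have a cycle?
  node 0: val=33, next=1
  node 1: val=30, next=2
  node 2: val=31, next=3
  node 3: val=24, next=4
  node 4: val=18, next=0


Floyd's tortoise (slow, +1) and hare (fast, +2):
  init: slow=0, fast=0
  step 1: slow=1, fast=2
  step 2: slow=2, fast=4
  step 3: slow=3, fast=1
  step 4: slow=4, fast=3
  step 5: slow=0, fast=0
  slow == fast at node 0: cycle detected

Cycle: yes


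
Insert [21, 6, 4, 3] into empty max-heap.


Insert 21: [21]
Insert 6: [21, 6]
Insert 4: [21, 6, 4]
Insert 3: [21, 6, 4, 3]

Final heap: [21, 6, 4, 3]


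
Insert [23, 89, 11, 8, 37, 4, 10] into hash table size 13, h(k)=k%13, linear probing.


Insert 23: h=10 -> slot 10
Insert 89: h=11 -> slot 11
Insert 11: h=11, 1 probes -> slot 12
Insert 8: h=8 -> slot 8
Insert 37: h=11, 2 probes -> slot 0
Insert 4: h=4 -> slot 4
Insert 10: h=10, 4 probes -> slot 1

Table: [37, 10, None, None, 4, None, None, None, 8, None, 23, 89, 11]


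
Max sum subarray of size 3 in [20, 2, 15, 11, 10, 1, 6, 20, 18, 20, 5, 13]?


[0:3]: 37
[1:4]: 28
[2:5]: 36
[3:6]: 22
[4:7]: 17
[5:8]: 27
[6:9]: 44
[7:10]: 58
[8:11]: 43
[9:12]: 38

Max: 58 at [7:10]


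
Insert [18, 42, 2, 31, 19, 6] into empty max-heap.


Insert 18: [18]
Insert 42: [42, 18]
Insert 2: [42, 18, 2]
Insert 31: [42, 31, 2, 18]
Insert 19: [42, 31, 2, 18, 19]
Insert 6: [42, 31, 6, 18, 19, 2]

Final heap: [42, 31, 6, 18, 19, 2]


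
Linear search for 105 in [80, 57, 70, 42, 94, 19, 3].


i=0: 80!=105
i=1: 57!=105
i=2: 70!=105
i=3: 42!=105
i=4: 94!=105
i=5: 19!=105
i=6: 3!=105

Not found, 7 comps


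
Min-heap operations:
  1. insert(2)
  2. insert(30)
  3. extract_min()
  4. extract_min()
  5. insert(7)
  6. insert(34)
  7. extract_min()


insert(2) -> [2]
insert(30) -> [2, 30]
extract_min()->2, [30]
extract_min()->30, []
insert(7) -> [7]
insert(34) -> [7, 34]
extract_min()->7, [34]

Final heap: [34]


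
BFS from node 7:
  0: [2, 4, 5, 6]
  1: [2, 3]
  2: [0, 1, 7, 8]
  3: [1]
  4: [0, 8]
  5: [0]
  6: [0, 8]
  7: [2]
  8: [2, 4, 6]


Visit 7, enqueue [2]
Visit 2, enqueue [0, 1, 8]
Visit 0, enqueue [4, 5, 6]
Visit 1, enqueue [3]
Visit 8, enqueue []
Visit 4, enqueue []
Visit 5, enqueue []
Visit 6, enqueue []
Visit 3, enqueue []

BFS order: [7, 2, 0, 1, 8, 4, 5, 6, 3]


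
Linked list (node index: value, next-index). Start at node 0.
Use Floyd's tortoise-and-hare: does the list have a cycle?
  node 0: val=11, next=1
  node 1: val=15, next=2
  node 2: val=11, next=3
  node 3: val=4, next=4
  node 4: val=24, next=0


Floyd's tortoise (slow, +1) and hare (fast, +2):
  init: slow=0, fast=0
  step 1: slow=1, fast=2
  step 2: slow=2, fast=4
  step 3: slow=3, fast=1
  step 4: slow=4, fast=3
  step 5: slow=0, fast=0
  slow == fast at node 0: cycle detected

Cycle: yes


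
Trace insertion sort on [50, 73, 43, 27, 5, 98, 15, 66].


Initial: [50, 73, 43, 27, 5, 98, 15, 66]
Insert 73: [50, 73, 43, 27, 5, 98, 15, 66]
Insert 43: [43, 50, 73, 27, 5, 98, 15, 66]
Insert 27: [27, 43, 50, 73, 5, 98, 15, 66]
Insert 5: [5, 27, 43, 50, 73, 98, 15, 66]
Insert 98: [5, 27, 43, 50, 73, 98, 15, 66]
Insert 15: [5, 15, 27, 43, 50, 73, 98, 66]
Insert 66: [5, 15, 27, 43, 50, 66, 73, 98]

Sorted: [5, 15, 27, 43, 50, 66, 73, 98]


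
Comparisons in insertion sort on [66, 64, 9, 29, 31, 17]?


Algorithm: insertion sort
Input: [66, 64, 9, 29, 31, 17]
Sorted: [9, 17, 29, 31, 64, 66]

14


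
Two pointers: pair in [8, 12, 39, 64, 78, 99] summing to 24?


lo=0(8)+hi=5(99)=107
lo=0(8)+hi=4(78)=86
lo=0(8)+hi=3(64)=72
lo=0(8)+hi=2(39)=47
lo=0(8)+hi=1(12)=20

No pair found


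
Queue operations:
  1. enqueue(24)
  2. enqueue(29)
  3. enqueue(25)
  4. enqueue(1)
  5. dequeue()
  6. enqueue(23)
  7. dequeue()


enqueue(24) -> [24]
enqueue(29) -> [24, 29]
enqueue(25) -> [24, 29, 25]
enqueue(1) -> [24, 29, 25, 1]
dequeue()->24, [29, 25, 1]
enqueue(23) -> [29, 25, 1, 23]
dequeue()->29, [25, 1, 23]

Final queue: [25, 1, 23]


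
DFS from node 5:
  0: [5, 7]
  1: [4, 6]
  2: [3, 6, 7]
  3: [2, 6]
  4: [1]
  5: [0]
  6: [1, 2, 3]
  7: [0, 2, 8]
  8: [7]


Visit 5, push [0]
Visit 0, push [7]
Visit 7, push [8, 2]
Visit 2, push [6, 3]
Visit 3, push [6]
Visit 6, push [1]
Visit 1, push [4]
Visit 4, push []
Visit 8, push []

DFS order: [5, 0, 7, 2, 3, 6, 1, 4, 8]


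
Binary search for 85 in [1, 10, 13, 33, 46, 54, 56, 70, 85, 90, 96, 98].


Step 1: lo=0, hi=11, mid=5, val=54
Step 2: lo=6, hi=11, mid=8, val=85

Found at index 8


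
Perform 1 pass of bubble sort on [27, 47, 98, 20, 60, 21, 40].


Initial: [27, 47, 98, 20, 60, 21, 40]
Pass 1: [27, 47, 20, 60, 21, 40, 98] (4 swaps)

After 1 pass: [27, 47, 20, 60, 21, 40, 98]


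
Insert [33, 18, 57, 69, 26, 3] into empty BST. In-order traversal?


Insert 33: root
Insert 18: L from 33
Insert 57: R from 33
Insert 69: R from 33 -> R from 57
Insert 26: L from 33 -> R from 18
Insert 3: L from 33 -> L from 18

In-order: [3, 18, 26, 33, 57, 69]


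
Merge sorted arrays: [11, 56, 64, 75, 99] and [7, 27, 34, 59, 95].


Take 7 from B
Take 11 from A
Take 27 from B
Take 34 from B
Take 56 from A
Take 59 from B
Take 64 from A
Take 75 from A
Take 95 from B

Merged: [7, 11, 27, 34, 56, 59, 64, 75, 95, 99]


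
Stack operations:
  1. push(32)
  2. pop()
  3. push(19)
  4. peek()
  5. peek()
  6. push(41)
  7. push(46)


push(32) -> [32]
pop()->32, []
push(19) -> [19]
peek()->19
peek()->19
push(41) -> [19, 41]
push(46) -> [19, 41, 46]

Final stack: [19, 41, 46]


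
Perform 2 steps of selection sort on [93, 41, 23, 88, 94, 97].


Initial: [93, 41, 23, 88, 94, 97]
Step 1: min=23 at 2
  Swap: [23, 41, 93, 88, 94, 97]
Step 2: min=41 at 1
  Swap: [23, 41, 93, 88, 94, 97]

After 2 steps: [23, 41, 93, 88, 94, 97]


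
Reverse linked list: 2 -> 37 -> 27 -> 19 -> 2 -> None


Step 1: curr=2, set curr.next=prev(None) | reversed so far: 2
Step 2: curr=37, set curr.next=prev(2) | reversed so far: 37 -> 2
Step 3: curr=27, set curr.next=prev(37) | reversed so far: 27 -> 37 -> 2
Step 4: curr=19, set curr.next=prev(27) | reversed so far: 19 -> 27 -> 37 -> 2
Step 5: curr=2, set curr.next=prev(19) | reversed so far: 2 -> 19 -> 27 -> 37 -> 2

2 -> 19 -> 27 -> 37 -> 2 -> None


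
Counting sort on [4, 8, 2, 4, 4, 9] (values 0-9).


Input: [4, 8, 2, 4, 4, 9]
Counts: [0, 0, 1, 0, 3, 0, 0, 0, 1, 1]

Sorted: [2, 4, 4, 4, 8, 9]


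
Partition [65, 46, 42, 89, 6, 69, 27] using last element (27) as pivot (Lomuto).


Pivot: 27
  6 <= 27: swap -> [6, 46, 42, 89, 65, 69, 27]
Place pivot at 1: [6, 27, 42, 89, 65, 69, 46]

Partitioned: [6, 27, 42, 89, 65, 69, 46]


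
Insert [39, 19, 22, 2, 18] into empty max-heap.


Insert 39: [39]
Insert 19: [39, 19]
Insert 22: [39, 19, 22]
Insert 2: [39, 19, 22, 2]
Insert 18: [39, 19, 22, 2, 18]

Final heap: [39, 19, 22, 2, 18]


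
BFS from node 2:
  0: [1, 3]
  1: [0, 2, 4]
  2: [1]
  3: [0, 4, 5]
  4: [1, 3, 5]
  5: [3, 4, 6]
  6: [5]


Visit 2, enqueue [1]
Visit 1, enqueue [0, 4]
Visit 0, enqueue [3]
Visit 4, enqueue [5]
Visit 3, enqueue []
Visit 5, enqueue [6]
Visit 6, enqueue []

BFS order: [2, 1, 0, 4, 3, 5, 6]


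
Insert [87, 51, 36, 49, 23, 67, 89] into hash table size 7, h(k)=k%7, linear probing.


Insert 87: h=3 -> slot 3
Insert 51: h=2 -> slot 2
Insert 36: h=1 -> slot 1
Insert 49: h=0 -> slot 0
Insert 23: h=2, 2 probes -> slot 4
Insert 67: h=4, 1 probes -> slot 5
Insert 89: h=5, 1 probes -> slot 6

Table: [49, 36, 51, 87, 23, 67, 89]


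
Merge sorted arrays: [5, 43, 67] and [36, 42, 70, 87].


Take 5 from A
Take 36 from B
Take 42 from B
Take 43 from A
Take 67 from A

Merged: [5, 36, 42, 43, 67, 70, 87]


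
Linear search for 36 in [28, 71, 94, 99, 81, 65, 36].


i=0: 28!=36
i=1: 71!=36
i=2: 94!=36
i=3: 99!=36
i=4: 81!=36
i=5: 65!=36
i=6: 36==36 found!

Found at 6, 7 comps


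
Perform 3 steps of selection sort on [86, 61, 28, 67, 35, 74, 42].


Initial: [86, 61, 28, 67, 35, 74, 42]
Step 1: min=28 at 2
  Swap: [28, 61, 86, 67, 35, 74, 42]
Step 2: min=35 at 4
  Swap: [28, 35, 86, 67, 61, 74, 42]
Step 3: min=42 at 6
  Swap: [28, 35, 42, 67, 61, 74, 86]

After 3 steps: [28, 35, 42, 67, 61, 74, 86]


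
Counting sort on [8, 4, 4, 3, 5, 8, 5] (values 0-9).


Input: [8, 4, 4, 3, 5, 8, 5]
Counts: [0, 0, 0, 1, 2, 2, 0, 0, 2, 0]

Sorted: [3, 4, 4, 5, 5, 8, 8]


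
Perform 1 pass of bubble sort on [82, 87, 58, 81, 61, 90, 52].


Initial: [82, 87, 58, 81, 61, 90, 52]
Pass 1: [82, 58, 81, 61, 87, 52, 90] (4 swaps)

After 1 pass: [82, 58, 81, 61, 87, 52, 90]


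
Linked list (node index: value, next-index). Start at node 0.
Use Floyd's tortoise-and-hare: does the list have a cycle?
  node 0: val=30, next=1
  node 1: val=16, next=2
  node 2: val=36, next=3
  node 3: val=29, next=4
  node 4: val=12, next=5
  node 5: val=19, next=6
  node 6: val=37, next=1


Floyd's tortoise (slow, +1) and hare (fast, +2):
  init: slow=0, fast=0
  step 1: slow=1, fast=2
  step 2: slow=2, fast=4
  step 3: slow=3, fast=6
  step 4: slow=4, fast=2
  step 5: slow=5, fast=4
  step 6: slow=6, fast=6
  slow == fast at node 6: cycle detected

Cycle: yes


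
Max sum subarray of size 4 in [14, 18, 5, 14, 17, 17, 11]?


[0:4]: 51
[1:5]: 54
[2:6]: 53
[3:7]: 59

Max: 59 at [3:7]


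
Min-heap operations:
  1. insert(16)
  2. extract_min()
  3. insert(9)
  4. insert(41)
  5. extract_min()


insert(16) -> [16]
extract_min()->16, []
insert(9) -> [9]
insert(41) -> [9, 41]
extract_min()->9, [41]

Final heap: [41]


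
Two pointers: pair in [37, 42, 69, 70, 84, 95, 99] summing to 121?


lo=0(37)+hi=6(99)=136
lo=0(37)+hi=5(95)=132
lo=0(37)+hi=4(84)=121

Yes: 37+84=121


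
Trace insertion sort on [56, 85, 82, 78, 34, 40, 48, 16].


Initial: [56, 85, 82, 78, 34, 40, 48, 16]
Insert 85: [56, 85, 82, 78, 34, 40, 48, 16]
Insert 82: [56, 82, 85, 78, 34, 40, 48, 16]
Insert 78: [56, 78, 82, 85, 34, 40, 48, 16]
Insert 34: [34, 56, 78, 82, 85, 40, 48, 16]
Insert 40: [34, 40, 56, 78, 82, 85, 48, 16]
Insert 48: [34, 40, 48, 56, 78, 82, 85, 16]
Insert 16: [16, 34, 40, 48, 56, 78, 82, 85]

Sorted: [16, 34, 40, 48, 56, 78, 82, 85]


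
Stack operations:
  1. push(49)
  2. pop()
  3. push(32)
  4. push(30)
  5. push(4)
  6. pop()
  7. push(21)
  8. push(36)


push(49) -> [49]
pop()->49, []
push(32) -> [32]
push(30) -> [32, 30]
push(4) -> [32, 30, 4]
pop()->4, [32, 30]
push(21) -> [32, 30, 21]
push(36) -> [32, 30, 21, 36]

Final stack: [32, 30, 21, 36]


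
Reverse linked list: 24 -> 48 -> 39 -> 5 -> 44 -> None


Step 1: curr=24, set curr.next=prev(None) | reversed so far: 24
Step 2: curr=48, set curr.next=prev(24) | reversed so far: 48 -> 24
Step 3: curr=39, set curr.next=prev(48) | reversed so far: 39 -> 48 -> 24
Step 4: curr=5, set curr.next=prev(39) | reversed so far: 5 -> 39 -> 48 -> 24
Step 5: curr=44, set curr.next=prev(5) | reversed so far: 44 -> 5 -> 39 -> 48 -> 24

44 -> 5 -> 39 -> 48 -> 24 -> None


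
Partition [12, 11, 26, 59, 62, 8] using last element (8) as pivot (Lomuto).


Pivot: 8
Place pivot at 0: [8, 11, 26, 59, 62, 12]

Partitioned: [8, 11, 26, 59, 62, 12]


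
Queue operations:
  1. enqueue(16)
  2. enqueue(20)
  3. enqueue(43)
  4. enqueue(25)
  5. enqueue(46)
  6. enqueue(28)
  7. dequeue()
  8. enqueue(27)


enqueue(16) -> [16]
enqueue(20) -> [16, 20]
enqueue(43) -> [16, 20, 43]
enqueue(25) -> [16, 20, 43, 25]
enqueue(46) -> [16, 20, 43, 25, 46]
enqueue(28) -> [16, 20, 43, 25, 46, 28]
dequeue()->16, [20, 43, 25, 46, 28]
enqueue(27) -> [20, 43, 25, 46, 28, 27]

Final queue: [20, 43, 25, 46, 28, 27]


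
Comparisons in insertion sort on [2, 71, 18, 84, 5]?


Algorithm: insertion sort
Input: [2, 71, 18, 84, 5]
Sorted: [2, 5, 18, 71, 84]

8


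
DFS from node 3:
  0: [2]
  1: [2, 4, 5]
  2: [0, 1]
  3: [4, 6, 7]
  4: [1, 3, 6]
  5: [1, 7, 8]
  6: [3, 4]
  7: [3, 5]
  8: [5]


Visit 3, push [7, 6, 4]
Visit 4, push [6, 1]
Visit 1, push [5, 2]
Visit 2, push [0]
Visit 0, push []
Visit 5, push [8, 7]
Visit 7, push []
Visit 8, push []
Visit 6, push []

DFS order: [3, 4, 1, 2, 0, 5, 7, 8, 6]


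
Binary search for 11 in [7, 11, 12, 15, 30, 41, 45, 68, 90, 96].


Step 1: lo=0, hi=9, mid=4, val=30
Step 2: lo=0, hi=3, mid=1, val=11

Found at index 1


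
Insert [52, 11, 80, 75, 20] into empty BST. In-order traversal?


Insert 52: root
Insert 11: L from 52
Insert 80: R from 52
Insert 75: R from 52 -> L from 80
Insert 20: L from 52 -> R from 11

In-order: [11, 20, 52, 75, 80]


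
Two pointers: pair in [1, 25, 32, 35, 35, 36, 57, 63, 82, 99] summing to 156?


lo=0(1)+hi=9(99)=100
lo=1(25)+hi=9(99)=124
lo=2(32)+hi=9(99)=131
lo=3(35)+hi=9(99)=134
lo=4(35)+hi=9(99)=134
lo=5(36)+hi=9(99)=135
lo=6(57)+hi=9(99)=156

Yes: 57+99=156


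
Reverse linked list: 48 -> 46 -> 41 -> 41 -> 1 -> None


Step 1: curr=48, set curr.next=prev(None) | reversed so far: 48
Step 2: curr=46, set curr.next=prev(48) | reversed so far: 46 -> 48
Step 3: curr=41, set curr.next=prev(46) | reversed so far: 41 -> 46 -> 48
Step 4: curr=41, set curr.next=prev(41) | reversed so far: 41 -> 41 -> 46 -> 48
Step 5: curr=1, set curr.next=prev(41) | reversed so far: 1 -> 41 -> 41 -> 46 -> 48

1 -> 41 -> 41 -> 46 -> 48 -> None


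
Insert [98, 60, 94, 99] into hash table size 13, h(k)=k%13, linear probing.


Insert 98: h=7 -> slot 7
Insert 60: h=8 -> slot 8
Insert 94: h=3 -> slot 3
Insert 99: h=8, 1 probes -> slot 9

Table: [None, None, None, 94, None, None, None, 98, 60, 99, None, None, None]


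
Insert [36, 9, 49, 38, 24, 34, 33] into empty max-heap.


Insert 36: [36]
Insert 9: [36, 9]
Insert 49: [49, 9, 36]
Insert 38: [49, 38, 36, 9]
Insert 24: [49, 38, 36, 9, 24]
Insert 34: [49, 38, 36, 9, 24, 34]
Insert 33: [49, 38, 36, 9, 24, 34, 33]

Final heap: [49, 38, 36, 9, 24, 34, 33]


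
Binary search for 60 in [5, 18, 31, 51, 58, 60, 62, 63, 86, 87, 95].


Step 1: lo=0, hi=10, mid=5, val=60

Found at index 5


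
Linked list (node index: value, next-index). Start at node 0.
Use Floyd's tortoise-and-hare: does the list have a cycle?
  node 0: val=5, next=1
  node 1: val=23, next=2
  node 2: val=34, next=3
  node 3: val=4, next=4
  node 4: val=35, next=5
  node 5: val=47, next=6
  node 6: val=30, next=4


Floyd's tortoise (slow, +1) and hare (fast, +2):
  init: slow=0, fast=0
  step 1: slow=1, fast=2
  step 2: slow=2, fast=4
  step 3: slow=3, fast=6
  step 4: slow=4, fast=5
  step 5: slow=5, fast=4
  step 6: slow=6, fast=6
  slow == fast at node 6: cycle detected

Cycle: yes


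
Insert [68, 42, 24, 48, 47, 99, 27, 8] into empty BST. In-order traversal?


Insert 68: root
Insert 42: L from 68
Insert 24: L from 68 -> L from 42
Insert 48: L from 68 -> R from 42
Insert 47: L from 68 -> R from 42 -> L from 48
Insert 99: R from 68
Insert 27: L from 68 -> L from 42 -> R from 24
Insert 8: L from 68 -> L from 42 -> L from 24

In-order: [8, 24, 27, 42, 47, 48, 68, 99]


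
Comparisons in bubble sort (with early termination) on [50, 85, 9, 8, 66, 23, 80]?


Algorithm: bubble sort (with early termination)
Input: [50, 85, 9, 8, 66, 23, 80]
Sorted: [8, 9, 23, 50, 66, 80, 85]

18


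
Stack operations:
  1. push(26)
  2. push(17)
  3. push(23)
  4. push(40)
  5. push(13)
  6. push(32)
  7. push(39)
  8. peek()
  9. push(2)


push(26) -> [26]
push(17) -> [26, 17]
push(23) -> [26, 17, 23]
push(40) -> [26, 17, 23, 40]
push(13) -> [26, 17, 23, 40, 13]
push(32) -> [26, 17, 23, 40, 13, 32]
push(39) -> [26, 17, 23, 40, 13, 32, 39]
peek()->39
push(2) -> [26, 17, 23, 40, 13, 32, 39, 2]

Final stack: [26, 17, 23, 40, 13, 32, 39, 2]


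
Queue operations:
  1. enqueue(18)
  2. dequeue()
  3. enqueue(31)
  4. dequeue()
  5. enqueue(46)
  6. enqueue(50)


enqueue(18) -> [18]
dequeue()->18, []
enqueue(31) -> [31]
dequeue()->31, []
enqueue(46) -> [46]
enqueue(50) -> [46, 50]

Final queue: [46, 50]


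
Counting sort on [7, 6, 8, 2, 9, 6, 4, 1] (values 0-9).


Input: [7, 6, 8, 2, 9, 6, 4, 1]
Counts: [0, 1, 1, 0, 1, 0, 2, 1, 1, 1]

Sorted: [1, 2, 4, 6, 6, 7, 8, 9]


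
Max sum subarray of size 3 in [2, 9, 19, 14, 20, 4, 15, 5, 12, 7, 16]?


[0:3]: 30
[1:4]: 42
[2:5]: 53
[3:6]: 38
[4:7]: 39
[5:8]: 24
[6:9]: 32
[7:10]: 24
[8:11]: 35

Max: 53 at [2:5]


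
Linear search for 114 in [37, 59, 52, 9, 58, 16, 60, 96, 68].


i=0: 37!=114
i=1: 59!=114
i=2: 52!=114
i=3: 9!=114
i=4: 58!=114
i=5: 16!=114
i=6: 60!=114
i=7: 96!=114
i=8: 68!=114

Not found, 9 comps


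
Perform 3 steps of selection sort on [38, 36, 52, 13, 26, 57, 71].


Initial: [38, 36, 52, 13, 26, 57, 71]
Step 1: min=13 at 3
  Swap: [13, 36, 52, 38, 26, 57, 71]
Step 2: min=26 at 4
  Swap: [13, 26, 52, 38, 36, 57, 71]
Step 3: min=36 at 4
  Swap: [13, 26, 36, 38, 52, 57, 71]

After 3 steps: [13, 26, 36, 38, 52, 57, 71]


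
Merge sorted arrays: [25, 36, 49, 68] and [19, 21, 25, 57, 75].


Take 19 from B
Take 21 from B
Take 25 from A
Take 25 from B
Take 36 from A
Take 49 from A
Take 57 from B
Take 68 from A

Merged: [19, 21, 25, 25, 36, 49, 57, 68, 75]


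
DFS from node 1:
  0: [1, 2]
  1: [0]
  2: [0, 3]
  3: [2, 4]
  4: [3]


Visit 1, push [0]
Visit 0, push [2]
Visit 2, push [3]
Visit 3, push [4]
Visit 4, push []

DFS order: [1, 0, 2, 3, 4]


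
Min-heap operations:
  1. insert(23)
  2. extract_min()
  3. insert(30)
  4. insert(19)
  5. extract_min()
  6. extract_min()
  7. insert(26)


insert(23) -> [23]
extract_min()->23, []
insert(30) -> [30]
insert(19) -> [19, 30]
extract_min()->19, [30]
extract_min()->30, []
insert(26) -> [26]

Final heap: [26]


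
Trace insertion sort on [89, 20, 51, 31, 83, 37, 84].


Initial: [89, 20, 51, 31, 83, 37, 84]
Insert 20: [20, 89, 51, 31, 83, 37, 84]
Insert 51: [20, 51, 89, 31, 83, 37, 84]
Insert 31: [20, 31, 51, 89, 83, 37, 84]
Insert 83: [20, 31, 51, 83, 89, 37, 84]
Insert 37: [20, 31, 37, 51, 83, 89, 84]
Insert 84: [20, 31, 37, 51, 83, 84, 89]

Sorted: [20, 31, 37, 51, 83, 84, 89]


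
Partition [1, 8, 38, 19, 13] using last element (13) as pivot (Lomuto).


Pivot: 13
  1 <= 13: advance i (no swap)
  8 <= 13: advance i (no swap)
Place pivot at 2: [1, 8, 13, 19, 38]

Partitioned: [1, 8, 13, 19, 38]


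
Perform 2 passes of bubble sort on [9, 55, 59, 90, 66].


Initial: [9, 55, 59, 90, 66]
Pass 1: [9, 55, 59, 66, 90] (1 swaps)
Pass 2: [9, 55, 59, 66, 90] (0 swaps)

After 2 passes: [9, 55, 59, 66, 90]


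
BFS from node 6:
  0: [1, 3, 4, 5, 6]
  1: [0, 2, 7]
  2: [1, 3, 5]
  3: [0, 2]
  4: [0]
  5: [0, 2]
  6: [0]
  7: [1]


Visit 6, enqueue [0]
Visit 0, enqueue [1, 3, 4, 5]
Visit 1, enqueue [2, 7]
Visit 3, enqueue []
Visit 4, enqueue []
Visit 5, enqueue []
Visit 2, enqueue []
Visit 7, enqueue []

BFS order: [6, 0, 1, 3, 4, 5, 2, 7]


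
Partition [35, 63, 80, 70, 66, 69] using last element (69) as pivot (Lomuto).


Pivot: 69
  35 <= 69: advance i (no swap)
  63 <= 69: advance i (no swap)
  66 <= 69: swap -> [35, 63, 66, 70, 80, 69]
Place pivot at 3: [35, 63, 66, 69, 80, 70]

Partitioned: [35, 63, 66, 69, 80, 70]


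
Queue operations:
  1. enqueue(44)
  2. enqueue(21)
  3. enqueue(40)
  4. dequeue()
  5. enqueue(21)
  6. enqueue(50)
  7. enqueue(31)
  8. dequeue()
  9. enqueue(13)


enqueue(44) -> [44]
enqueue(21) -> [44, 21]
enqueue(40) -> [44, 21, 40]
dequeue()->44, [21, 40]
enqueue(21) -> [21, 40, 21]
enqueue(50) -> [21, 40, 21, 50]
enqueue(31) -> [21, 40, 21, 50, 31]
dequeue()->21, [40, 21, 50, 31]
enqueue(13) -> [40, 21, 50, 31, 13]

Final queue: [40, 21, 50, 31, 13]


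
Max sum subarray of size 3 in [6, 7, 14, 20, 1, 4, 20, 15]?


[0:3]: 27
[1:4]: 41
[2:5]: 35
[3:6]: 25
[4:7]: 25
[5:8]: 39

Max: 41 at [1:4]


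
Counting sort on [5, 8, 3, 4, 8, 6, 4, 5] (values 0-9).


Input: [5, 8, 3, 4, 8, 6, 4, 5]
Counts: [0, 0, 0, 1, 2, 2, 1, 0, 2, 0]

Sorted: [3, 4, 4, 5, 5, 6, 8, 8]


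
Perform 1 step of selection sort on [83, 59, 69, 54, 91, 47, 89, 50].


Initial: [83, 59, 69, 54, 91, 47, 89, 50]
Step 1: min=47 at 5
  Swap: [47, 59, 69, 54, 91, 83, 89, 50]

After 1 step: [47, 59, 69, 54, 91, 83, 89, 50]


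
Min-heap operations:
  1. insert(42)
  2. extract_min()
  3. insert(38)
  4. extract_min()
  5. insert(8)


insert(42) -> [42]
extract_min()->42, []
insert(38) -> [38]
extract_min()->38, []
insert(8) -> [8]

Final heap: [8]


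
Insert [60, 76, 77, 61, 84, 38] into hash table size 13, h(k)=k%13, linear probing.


Insert 60: h=8 -> slot 8
Insert 76: h=11 -> slot 11
Insert 77: h=12 -> slot 12
Insert 61: h=9 -> slot 9
Insert 84: h=6 -> slot 6
Insert 38: h=12, 1 probes -> slot 0

Table: [38, None, None, None, None, None, 84, None, 60, 61, None, 76, 77]


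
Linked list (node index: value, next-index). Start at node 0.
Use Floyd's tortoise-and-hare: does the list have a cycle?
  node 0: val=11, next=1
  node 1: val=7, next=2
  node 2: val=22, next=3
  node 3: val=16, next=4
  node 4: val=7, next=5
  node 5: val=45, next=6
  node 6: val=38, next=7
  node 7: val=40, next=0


Floyd's tortoise (slow, +1) and hare (fast, +2):
  init: slow=0, fast=0
  step 1: slow=1, fast=2
  step 2: slow=2, fast=4
  step 3: slow=3, fast=6
  step 4: slow=4, fast=0
  step 5: slow=5, fast=2
  step 6: slow=6, fast=4
  step 7: slow=7, fast=6
  step 8: slow=0, fast=0
  slow == fast at node 0: cycle detected

Cycle: yes


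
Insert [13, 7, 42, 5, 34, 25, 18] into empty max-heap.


Insert 13: [13]
Insert 7: [13, 7]
Insert 42: [42, 7, 13]
Insert 5: [42, 7, 13, 5]
Insert 34: [42, 34, 13, 5, 7]
Insert 25: [42, 34, 25, 5, 7, 13]
Insert 18: [42, 34, 25, 5, 7, 13, 18]

Final heap: [42, 34, 25, 5, 7, 13, 18]


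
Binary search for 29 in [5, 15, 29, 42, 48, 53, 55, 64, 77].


Step 1: lo=0, hi=8, mid=4, val=48
Step 2: lo=0, hi=3, mid=1, val=15
Step 3: lo=2, hi=3, mid=2, val=29

Found at index 2


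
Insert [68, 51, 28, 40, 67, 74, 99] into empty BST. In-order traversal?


Insert 68: root
Insert 51: L from 68
Insert 28: L from 68 -> L from 51
Insert 40: L from 68 -> L from 51 -> R from 28
Insert 67: L from 68 -> R from 51
Insert 74: R from 68
Insert 99: R from 68 -> R from 74

In-order: [28, 40, 51, 67, 68, 74, 99]


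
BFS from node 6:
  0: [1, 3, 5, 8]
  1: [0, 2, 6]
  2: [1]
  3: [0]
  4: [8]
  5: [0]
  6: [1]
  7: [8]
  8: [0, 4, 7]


Visit 6, enqueue [1]
Visit 1, enqueue [0, 2]
Visit 0, enqueue [3, 5, 8]
Visit 2, enqueue []
Visit 3, enqueue []
Visit 5, enqueue []
Visit 8, enqueue [4, 7]
Visit 4, enqueue []
Visit 7, enqueue []

BFS order: [6, 1, 0, 2, 3, 5, 8, 4, 7]


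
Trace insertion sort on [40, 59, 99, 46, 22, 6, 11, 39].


Initial: [40, 59, 99, 46, 22, 6, 11, 39]
Insert 59: [40, 59, 99, 46, 22, 6, 11, 39]
Insert 99: [40, 59, 99, 46, 22, 6, 11, 39]
Insert 46: [40, 46, 59, 99, 22, 6, 11, 39]
Insert 22: [22, 40, 46, 59, 99, 6, 11, 39]
Insert 6: [6, 22, 40, 46, 59, 99, 11, 39]
Insert 11: [6, 11, 22, 40, 46, 59, 99, 39]
Insert 39: [6, 11, 22, 39, 40, 46, 59, 99]

Sorted: [6, 11, 22, 39, 40, 46, 59, 99]


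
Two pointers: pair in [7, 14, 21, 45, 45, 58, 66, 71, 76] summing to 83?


lo=0(7)+hi=8(76)=83

Yes: 7+76=83


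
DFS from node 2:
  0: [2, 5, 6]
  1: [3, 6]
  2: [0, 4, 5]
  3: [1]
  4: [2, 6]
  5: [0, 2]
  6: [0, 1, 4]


Visit 2, push [5, 4, 0]
Visit 0, push [6, 5]
Visit 5, push []
Visit 6, push [4, 1]
Visit 1, push [3]
Visit 3, push []
Visit 4, push []

DFS order: [2, 0, 5, 6, 1, 3, 4]


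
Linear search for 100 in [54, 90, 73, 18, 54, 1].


i=0: 54!=100
i=1: 90!=100
i=2: 73!=100
i=3: 18!=100
i=4: 54!=100
i=5: 1!=100

Not found, 6 comps


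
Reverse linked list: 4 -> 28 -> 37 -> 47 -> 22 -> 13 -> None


Step 1: curr=4, set curr.next=prev(None) | reversed so far: 4
Step 2: curr=28, set curr.next=prev(4) | reversed so far: 28 -> 4
Step 3: curr=37, set curr.next=prev(28) | reversed so far: 37 -> 28 -> 4
Step 4: curr=47, set curr.next=prev(37) | reversed so far: 47 -> 37 -> 28 -> 4
Step 5: curr=22, set curr.next=prev(47) | reversed so far: 22 -> 47 -> 37 -> 28 -> 4
Step 6: curr=13, set curr.next=prev(22) | reversed so far: 13 -> 22 -> 47 -> 37 -> 28 -> 4

13 -> 22 -> 47 -> 37 -> 28 -> 4 -> None


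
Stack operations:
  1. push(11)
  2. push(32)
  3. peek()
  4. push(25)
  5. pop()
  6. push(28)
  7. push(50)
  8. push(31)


push(11) -> [11]
push(32) -> [11, 32]
peek()->32
push(25) -> [11, 32, 25]
pop()->25, [11, 32]
push(28) -> [11, 32, 28]
push(50) -> [11, 32, 28, 50]
push(31) -> [11, 32, 28, 50, 31]

Final stack: [11, 32, 28, 50, 31]


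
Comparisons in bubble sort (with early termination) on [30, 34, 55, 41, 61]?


Algorithm: bubble sort (with early termination)
Input: [30, 34, 55, 41, 61]
Sorted: [30, 34, 41, 55, 61]

7


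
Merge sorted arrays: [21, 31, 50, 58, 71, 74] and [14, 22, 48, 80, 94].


Take 14 from B
Take 21 from A
Take 22 from B
Take 31 from A
Take 48 from B
Take 50 from A
Take 58 from A
Take 71 from A
Take 74 from A

Merged: [14, 21, 22, 31, 48, 50, 58, 71, 74, 80, 94]


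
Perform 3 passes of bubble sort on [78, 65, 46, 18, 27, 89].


Initial: [78, 65, 46, 18, 27, 89]
Pass 1: [65, 46, 18, 27, 78, 89] (4 swaps)
Pass 2: [46, 18, 27, 65, 78, 89] (3 swaps)
Pass 3: [18, 27, 46, 65, 78, 89] (2 swaps)

After 3 passes: [18, 27, 46, 65, 78, 89]


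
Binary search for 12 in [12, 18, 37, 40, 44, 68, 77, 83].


Step 1: lo=0, hi=7, mid=3, val=40
Step 2: lo=0, hi=2, mid=1, val=18
Step 3: lo=0, hi=0, mid=0, val=12

Found at index 0


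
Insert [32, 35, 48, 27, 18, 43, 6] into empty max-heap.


Insert 32: [32]
Insert 35: [35, 32]
Insert 48: [48, 32, 35]
Insert 27: [48, 32, 35, 27]
Insert 18: [48, 32, 35, 27, 18]
Insert 43: [48, 32, 43, 27, 18, 35]
Insert 6: [48, 32, 43, 27, 18, 35, 6]

Final heap: [48, 32, 43, 27, 18, 35, 6]


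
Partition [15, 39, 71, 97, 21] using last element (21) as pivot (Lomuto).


Pivot: 21
  15 <= 21: advance i (no swap)
Place pivot at 1: [15, 21, 71, 97, 39]

Partitioned: [15, 21, 71, 97, 39]


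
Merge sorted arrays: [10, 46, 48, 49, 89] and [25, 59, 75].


Take 10 from A
Take 25 from B
Take 46 from A
Take 48 from A
Take 49 from A
Take 59 from B
Take 75 from B

Merged: [10, 25, 46, 48, 49, 59, 75, 89]


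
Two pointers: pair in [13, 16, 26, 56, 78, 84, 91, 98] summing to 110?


lo=0(13)+hi=7(98)=111
lo=0(13)+hi=6(91)=104
lo=1(16)+hi=6(91)=107
lo=2(26)+hi=6(91)=117
lo=2(26)+hi=5(84)=110

Yes: 26+84=110


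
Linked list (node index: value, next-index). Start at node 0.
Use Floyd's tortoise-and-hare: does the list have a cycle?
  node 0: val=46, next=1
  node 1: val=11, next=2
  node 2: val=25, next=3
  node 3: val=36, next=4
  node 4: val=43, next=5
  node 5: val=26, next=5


Floyd's tortoise (slow, +1) and hare (fast, +2):
  init: slow=0, fast=0
  step 1: slow=1, fast=2
  step 2: slow=2, fast=4
  step 3: slow=3, fast=5
  step 4: slow=4, fast=5
  step 5: slow=5, fast=5
  slow == fast at node 5: cycle detected

Cycle: yes


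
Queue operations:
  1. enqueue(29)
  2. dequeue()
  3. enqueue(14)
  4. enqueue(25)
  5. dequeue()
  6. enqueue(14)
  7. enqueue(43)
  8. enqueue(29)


enqueue(29) -> [29]
dequeue()->29, []
enqueue(14) -> [14]
enqueue(25) -> [14, 25]
dequeue()->14, [25]
enqueue(14) -> [25, 14]
enqueue(43) -> [25, 14, 43]
enqueue(29) -> [25, 14, 43, 29]

Final queue: [25, 14, 43, 29]


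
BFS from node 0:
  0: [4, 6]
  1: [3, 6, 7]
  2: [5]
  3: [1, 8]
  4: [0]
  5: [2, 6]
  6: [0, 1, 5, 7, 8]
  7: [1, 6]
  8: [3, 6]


Visit 0, enqueue [4, 6]
Visit 4, enqueue []
Visit 6, enqueue [1, 5, 7, 8]
Visit 1, enqueue [3]
Visit 5, enqueue [2]
Visit 7, enqueue []
Visit 8, enqueue []
Visit 3, enqueue []
Visit 2, enqueue []

BFS order: [0, 4, 6, 1, 5, 7, 8, 3, 2]


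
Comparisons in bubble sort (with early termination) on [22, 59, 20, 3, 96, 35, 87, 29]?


Algorithm: bubble sort (with early termination)
Input: [22, 59, 20, 3, 96, 35, 87, 29]
Sorted: [3, 20, 22, 29, 35, 59, 87, 96]

25


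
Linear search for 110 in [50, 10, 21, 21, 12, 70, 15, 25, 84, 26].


i=0: 50!=110
i=1: 10!=110
i=2: 21!=110
i=3: 21!=110
i=4: 12!=110
i=5: 70!=110
i=6: 15!=110
i=7: 25!=110
i=8: 84!=110
i=9: 26!=110

Not found, 10 comps


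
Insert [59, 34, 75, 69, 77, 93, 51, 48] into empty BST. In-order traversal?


Insert 59: root
Insert 34: L from 59
Insert 75: R from 59
Insert 69: R from 59 -> L from 75
Insert 77: R from 59 -> R from 75
Insert 93: R from 59 -> R from 75 -> R from 77
Insert 51: L from 59 -> R from 34
Insert 48: L from 59 -> R from 34 -> L from 51

In-order: [34, 48, 51, 59, 69, 75, 77, 93]


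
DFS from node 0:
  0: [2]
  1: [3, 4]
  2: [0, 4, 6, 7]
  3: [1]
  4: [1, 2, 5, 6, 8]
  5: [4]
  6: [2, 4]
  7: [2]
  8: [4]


Visit 0, push [2]
Visit 2, push [7, 6, 4]
Visit 4, push [8, 6, 5, 1]
Visit 1, push [3]
Visit 3, push []
Visit 5, push []
Visit 6, push []
Visit 8, push []
Visit 7, push []

DFS order: [0, 2, 4, 1, 3, 5, 6, 8, 7]


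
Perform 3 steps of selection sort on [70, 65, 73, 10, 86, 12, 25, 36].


Initial: [70, 65, 73, 10, 86, 12, 25, 36]
Step 1: min=10 at 3
  Swap: [10, 65, 73, 70, 86, 12, 25, 36]
Step 2: min=12 at 5
  Swap: [10, 12, 73, 70, 86, 65, 25, 36]
Step 3: min=25 at 6
  Swap: [10, 12, 25, 70, 86, 65, 73, 36]

After 3 steps: [10, 12, 25, 70, 86, 65, 73, 36]


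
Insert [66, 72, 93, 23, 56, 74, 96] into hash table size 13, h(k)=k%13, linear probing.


Insert 66: h=1 -> slot 1
Insert 72: h=7 -> slot 7
Insert 93: h=2 -> slot 2
Insert 23: h=10 -> slot 10
Insert 56: h=4 -> slot 4
Insert 74: h=9 -> slot 9
Insert 96: h=5 -> slot 5

Table: [None, 66, 93, None, 56, 96, None, 72, None, 74, 23, None, None]


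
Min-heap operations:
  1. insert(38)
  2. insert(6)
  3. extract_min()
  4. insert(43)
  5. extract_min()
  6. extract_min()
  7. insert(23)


insert(38) -> [38]
insert(6) -> [6, 38]
extract_min()->6, [38]
insert(43) -> [38, 43]
extract_min()->38, [43]
extract_min()->43, []
insert(23) -> [23]

Final heap: [23]


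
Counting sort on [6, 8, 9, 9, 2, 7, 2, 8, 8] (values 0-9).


Input: [6, 8, 9, 9, 2, 7, 2, 8, 8]
Counts: [0, 0, 2, 0, 0, 0, 1, 1, 3, 2]

Sorted: [2, 2, 6, 7, 8, 8, 8, 9, 9]


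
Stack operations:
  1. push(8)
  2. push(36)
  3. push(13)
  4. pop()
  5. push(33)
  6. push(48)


push(8) -> [8]
push(36) -> [8, 36]
push(13) -> [8, 36, 13]
pop()->13, [8, 36]
push(33) -> [8, 36, 33]
push(48) -> [8, 36, 33, 48]

Final stack: [8, 36, 33, 48]


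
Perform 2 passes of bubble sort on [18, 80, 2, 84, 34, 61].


Initial: [18, 80, 2, 84, 34, 61]
Pass 1: [18, 2, 80, 34, 61, 84] (3 swaps)
Pass 2: [2, 18, 34, 61, 80, 84] (3 swaps)

After 2 passes: [2, 18, 34, 61, 80, 84]


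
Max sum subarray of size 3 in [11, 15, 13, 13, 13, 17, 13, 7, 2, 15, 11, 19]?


[0:3]: 39
[1:4]: 41
[2:5]: 39
[3:6]: 43
[4:7]: 43
[5:8]: 37
[6:9]: 22
[7:10]: 24
[8:11]: 28
[9:12]: 45

Max: 45 at [9:12]


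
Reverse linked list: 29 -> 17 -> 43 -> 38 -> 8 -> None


Step 1: curr=29, set curr.next=prev(None) | reversed so far: 29
Step 2: curr=17, set curr.next=prev(29) | reversed so far: 17 -> 29
Step 3: curr=43, set curr.next=prev(17) | reversed so far: 43 -> 17 -> 29
Step 4: curr=38, set curr.next=prev(43) | reversed so far: 38 -> 43 -> 17 -> 29
Step 5: curr=8, set curr.next=prev(38) | reversed so far: 8 -> 38 -> 43 -> 17 -> 29

8 -> 38 -> 43 -> 17 -> 29 -> None


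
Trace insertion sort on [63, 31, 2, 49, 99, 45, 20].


Initial: [63, 31, 2, 49, 99, 45, 20]
Insert 31: [31, 63, 2, 49, 99, 45, 20]
Insert 2: [2, 31, 63, 49, 99, 45, 20]
Insert 49: [2, 31, 49, 63, 99, 45, 20]
Insert 99: [2, 31, 49, 63, 99, 45, 20]
Insert 45: [2, 31, 45, 49, 63, 99, 20]
Insert 20: [2, 20, 31, 45, 49, 63, 99]

Sorted: [2, 20, 31, 45, 49, 63, 99]


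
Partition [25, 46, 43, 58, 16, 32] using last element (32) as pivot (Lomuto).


Pivot: 32
  25 <= 32: advance i (no swap)
  16 <= 32: swap -> [25, 16, 43, 58, 46, 32]
Place pivot at 2: [25, 16, 32, 58, 46, 43]

Partitioned: [25, 16, 32, 58, 46, 43]


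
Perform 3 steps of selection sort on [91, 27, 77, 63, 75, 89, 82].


Initial: [91, 27, 77, 63, 75, 89, 82]
Step 1: min=27 at 1
  Swap: [27, 91, 77, 63, 75, 89, 82]
Step 2: min=63 at 3
  Swap: [27, 63, 77, 91, 75, 89, 82]
Step 3: min=75 at 4
  Swap: [27, 63, 75, 91, 77, 89, 82]

After 3 steps: [27, 63, 75, 91, 77, 89, 82]


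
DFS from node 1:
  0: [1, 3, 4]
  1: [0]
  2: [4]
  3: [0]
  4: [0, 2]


Visit 1, push [0]
Visit 0, push [4, 3]
Visit 3, push []
Visit 4, push [2]
Visit 2, push []

DFS order: [1, 0, 3, 4, 2]


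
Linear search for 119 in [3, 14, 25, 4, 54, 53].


i=0: 3!=119
i=1: 14!=119
i=2: 25!=119
i=3: 4!=119
i=4: 54!=119
i=5: 53!=119

Not found, 6 comps


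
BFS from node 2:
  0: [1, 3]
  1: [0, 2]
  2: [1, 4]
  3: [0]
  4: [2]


Visit 2, enqueue [1, 4]
Visit 1, enqueue [0]
Visit 4, enqueue []
Visit 0, enqueue [3]
Visit 3, enqueue []

BFS order: [2, 1, 4, 0, 3]


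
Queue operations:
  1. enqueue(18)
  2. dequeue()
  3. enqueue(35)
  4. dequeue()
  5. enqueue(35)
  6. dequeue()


enqueue(18) -> [18]
dequeue()->18, []
enqueue(35) -> [35]
dequeue()->35, []
enqueue(35) -> [35]
dequeue()->35, []

Final queue: []


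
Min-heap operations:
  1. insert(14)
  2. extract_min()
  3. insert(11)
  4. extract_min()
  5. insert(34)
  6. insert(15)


insert(14) -> [14]
extract_min()->14, []
insert(11) -> [11]
extract_min()->11, []
insert(34) -> [34]
insert(15) -> [15, 34]

Final heap: [15, 34]


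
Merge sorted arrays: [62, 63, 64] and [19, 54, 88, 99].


Take 19 from B
Take 54 from B
Take 62 from A
Take 63 from A
Take 64 from A

Merged: [19, 54, 62, 63, 64, 88, 99]


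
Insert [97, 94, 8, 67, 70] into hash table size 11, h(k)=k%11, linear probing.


Insert 97: h=9 -> slot 9
Insert 94: h=6 -> slot 6
Insert 8: h=8 -> slot 8
Insert 67: h=1 -> slot 1
Insert 70: h=4 -> slot 4

Table: [None, 67, None, None, 70, None, 94, None, 8, 97, None]


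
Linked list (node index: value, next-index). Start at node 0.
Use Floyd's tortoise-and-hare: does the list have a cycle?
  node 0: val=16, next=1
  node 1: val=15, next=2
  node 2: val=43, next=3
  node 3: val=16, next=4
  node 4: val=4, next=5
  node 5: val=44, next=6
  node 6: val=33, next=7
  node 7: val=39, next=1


Floyd's tortoise (slow, +1) and hare (fast, +2):
  init: slow=0, fast=0
  step 1: slow=1, fast=2
  step 2: slow=2, fast=4
  step 3: slow=3, fast=6
  step 4: slow=4, fast=1
  step 5: slow=5, fast=3
  step 6: slow=6, fast=5
  step 7: slow=7, fast=7
  slow == fast at node 7: cycle detected

Cycle: yes


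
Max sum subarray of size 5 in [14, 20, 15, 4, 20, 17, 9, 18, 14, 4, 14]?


[0:5]: 73
[1:6]: 76
[2:7]: 65
[3:8]: 68
[4:9]: 78
[5:10]: 62
[6:11]: 59

Max: 78 at [4:9]


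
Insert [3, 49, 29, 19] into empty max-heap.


Insert 3: [3]
Insert 49: [49, 3]
Insert 29: [49, 3, 29]
Insert 19: [49, 19, 29, 3]

Final heap: [49, 19, 29, 3]


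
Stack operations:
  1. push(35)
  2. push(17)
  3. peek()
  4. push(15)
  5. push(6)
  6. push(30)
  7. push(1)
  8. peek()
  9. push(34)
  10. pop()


push(35) -> [35]
push(17) -> [35, 17]
peek()->17
push(15) -> [35, 17, 15]
push(6) -> [35, 17, 15, 6]
push(30) -> [35, 17, 15, 6, 30]
push(1) -> [35, 17, 15, 6, 30, 1]
peek()->1
push(34) -> [35, 17, 15, 6, 30, 1, 34]
pop()->34, [35, 17, 15, 6, 30, 1]

Final stack: [35, 17, 15, 6, 30, 1]


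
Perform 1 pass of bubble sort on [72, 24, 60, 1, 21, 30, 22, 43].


Initial: [72, 24, 60, 1, 21, 30, 22, 43]
Pass 1: [24, 60, 1, 21, 30, 22, 43, 72] (7 swaps)

After 1 pass: [24, 60, 1, 21, 30, 22, 43, 72]


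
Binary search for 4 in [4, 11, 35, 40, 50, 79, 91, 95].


Step 1: lo=0, hi=7, mid=3, val=40
Step 2: lo=0, hi=2, mid=1, val=11
Step 3: lo=0, hi=0, mid=0, val=4

Found at index 0
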